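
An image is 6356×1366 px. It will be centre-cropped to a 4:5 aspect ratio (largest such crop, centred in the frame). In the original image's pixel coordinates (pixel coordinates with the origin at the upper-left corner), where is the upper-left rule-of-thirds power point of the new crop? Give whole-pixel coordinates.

x = 2996 px, y = 455 px

6356/1366 > 4/5, so the 4:5 crop keeps the full height 1366 and trims width to 1366 × 4/5 = 1092.80 px.
Left offset = (6356 − 1092.80)/2 = 2631.60 px; top offset = 0.
Upper-left is one-third across and one-third down within the crop:
x = 2631.60 + 1 × 1092.80/3 ≈ 2996; y = 0.00 + 1 × 1366.00/3 ≈ 455.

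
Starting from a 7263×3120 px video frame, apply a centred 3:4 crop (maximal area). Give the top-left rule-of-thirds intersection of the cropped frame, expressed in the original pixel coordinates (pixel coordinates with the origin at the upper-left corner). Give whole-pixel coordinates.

(3242, 1040)

7263/3120 > 3/4, so the 3:4 crop keeps the full height 3120 and trims width to 3120 × 3/4 = 2340.00 px.
Left offset = (7263 − 2340.00)/2 = 2461.50 px; top offset = 0.
Top-left is one-third across and one-third down within the crop:
x = 2461.50 + 1 × 2340.00/3 ≈ 3242; y = 0.00 + 1 × 3120.00/3 ≈ 1040.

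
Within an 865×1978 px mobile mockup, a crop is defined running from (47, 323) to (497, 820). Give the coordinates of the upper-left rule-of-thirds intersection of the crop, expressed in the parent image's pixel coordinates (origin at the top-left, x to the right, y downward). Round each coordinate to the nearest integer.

x = 197 px, y = 489 px

Crop width = 497 − 47 = 450 px; one third is 150.00 px.
Crop height = 820 − 323 = 497 px; one third is 165.67 px.
The upper-left point is one-third across and one-third down within the crop:
x = 47 + 1 × 150.00 ≈ 197; y = 323 + 1 × 165.67 ≈ 489.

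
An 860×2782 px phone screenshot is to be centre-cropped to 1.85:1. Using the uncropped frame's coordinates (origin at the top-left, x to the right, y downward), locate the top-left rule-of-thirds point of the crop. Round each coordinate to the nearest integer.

(287, 1314)

860/2782 < 1.85/1, so the 1.85:1 crop keeps the full width 860 and trims height to 860 × 1/1.85 = 464.86 px.
Top offset = (2782 − 464.86)/2 = 1158.57 px; left offset = 0.
Top-left is one-third across and one-third down within the crop:
x = 0.00 + 1 × 860.00/3 ≈ 287; y = 1158.57 + 1 × 464.86/3 ≈ 1314.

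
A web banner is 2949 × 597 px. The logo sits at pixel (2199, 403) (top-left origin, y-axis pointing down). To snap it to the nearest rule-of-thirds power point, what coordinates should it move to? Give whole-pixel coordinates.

Third lines: x ∈ {983, 1966}, y ∈ {199, 398}.
2199 is closer to x = 1966; 403 is closer to y = 398.
So the nearest intersection is the lower-right power point.

x = 1966 px, y = 398 px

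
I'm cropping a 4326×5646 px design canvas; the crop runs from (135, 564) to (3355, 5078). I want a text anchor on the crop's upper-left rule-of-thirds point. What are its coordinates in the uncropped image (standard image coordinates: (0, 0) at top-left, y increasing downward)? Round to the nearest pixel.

Crop width = 3355 − 135 = 3220 px; one third is 1073.33 px.
Crop height = 5078 − 564 = 4514 px; one third is 1504.67 px.
The upper-left point is one-third across and one-third down within the crop:
x = 135 + 1 × 1073.33 ≈ 1208; y = 564 + 1 × 1504.67 ≈ 2069.

x = 1208 px, y = 2069 px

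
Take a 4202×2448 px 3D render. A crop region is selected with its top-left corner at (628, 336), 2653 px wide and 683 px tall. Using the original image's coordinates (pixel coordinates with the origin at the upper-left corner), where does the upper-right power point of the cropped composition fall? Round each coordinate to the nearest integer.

(2397, 564)

One third of the crop width 2653 is 884.33 px.
One third of the crop height 683 is 227.67 px.
The upper-right point is two-thirds across and one-third down within the crop:
x = 628 + 2 × 884.33 ≈ 2397; y = 336 + 1 × 227.67 ≈ 564.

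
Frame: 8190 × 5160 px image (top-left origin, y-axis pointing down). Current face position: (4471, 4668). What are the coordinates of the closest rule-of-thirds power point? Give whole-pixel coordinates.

Third lines: x ∈ {2730, 5460}, y ∈ {1720, 3440}.
4471 is closer to x = 5460; 4668 is closer to y = 3440.
So the nearest intersection is the lower-right power point.

(5460, 3440)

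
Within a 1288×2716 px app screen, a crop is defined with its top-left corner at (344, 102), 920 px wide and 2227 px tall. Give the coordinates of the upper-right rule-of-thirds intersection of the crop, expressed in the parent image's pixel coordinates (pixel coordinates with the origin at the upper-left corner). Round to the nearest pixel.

One third of the crop width 920 is 306.67 px.
One third of the crop height 2227 is 742.33 px.
The upper-right point is two-thirds across and one-third down within the crop:
x = 344 + 2 × 306.67 ≈ 957; y = 102 + 1 × 742.33 ≈ 844.

(957, 844)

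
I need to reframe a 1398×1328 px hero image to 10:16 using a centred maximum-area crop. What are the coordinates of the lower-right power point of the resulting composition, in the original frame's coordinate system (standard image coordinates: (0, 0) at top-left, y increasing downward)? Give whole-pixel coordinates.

(837, 885)

1398/1328 > 10/16, so the 10:16 crop keeps the full height 1328 and trims width to 1328 × 10/16 = 830.00 px.
Left offset = (1398 − 830.00)/2 = 284.00 px; top offset = 0.
Lower-right is two-thirds across and two-thirds down within the crop:
x = 284.00 + 2 × 830.00/3 ≈ 837; y = 0.00 + 2 × 1328.00/3 ≈ 885.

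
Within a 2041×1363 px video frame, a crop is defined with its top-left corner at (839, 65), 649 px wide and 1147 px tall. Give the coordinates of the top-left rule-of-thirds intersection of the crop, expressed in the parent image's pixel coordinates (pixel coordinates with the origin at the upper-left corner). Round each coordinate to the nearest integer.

(1055, 447)

One third of the crop width 649 is 216.33 px.
One third of the crop height 1147 is 382.33 px.
The top-left point is one-third across and one-third down within the crop:
x = 839 + 1 × 216.33 ≈ 1055; y = 65 + 1 × 382.33 ≈ 447.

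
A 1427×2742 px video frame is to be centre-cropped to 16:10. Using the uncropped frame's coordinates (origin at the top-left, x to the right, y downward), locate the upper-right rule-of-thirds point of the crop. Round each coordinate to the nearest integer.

(951, 1222)

1427/2742 < 16/10, so the 16:10 crop keeps the full width 1427 and trims height to 1427 × 10/16 = 891.88 px.
Top offset = (2742 − 891.88)/2 = 925.06 px; left offset = 0.
Upper-right is two-thirds across and one-third down within the crop:
x = 0.00 + 2 × 1427.00/3 ≈ 951; y = 925.06 + 1 × 891.88/3 ≈ 1222.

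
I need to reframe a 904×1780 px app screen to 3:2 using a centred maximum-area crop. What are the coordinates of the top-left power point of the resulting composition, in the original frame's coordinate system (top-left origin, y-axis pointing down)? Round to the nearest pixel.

904/1780 < 3/2, so the 3:2 crop keeps the full width 904 and trims height to 904 × 2/3 = 602.67 px.
Top offset = (1780 − 602.67)/2 = 588.67 px; left offset = 0.
Top-left is one-third across and one-third down within the crop:
x = 0.00 + 1 × 904.00/3 ≈ 301; y = 588.67 + 1 × 602.67/3 ≈ 790.

x = 301 px, y = 790 px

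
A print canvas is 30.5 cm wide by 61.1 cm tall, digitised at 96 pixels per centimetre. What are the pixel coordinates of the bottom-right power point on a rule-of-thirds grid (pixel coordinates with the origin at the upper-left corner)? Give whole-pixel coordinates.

(1952, 3910)

In pixels the canvas is 30.5 × 96 = 2928 wide and 61.1 × 96 = 5865.6 tall.
The bottom-right point is two-thirds across and two-thirds down:
x = 2 × 2928/3 ≈ 1952; y = 2 × 5865.6/3 ≈ 3910.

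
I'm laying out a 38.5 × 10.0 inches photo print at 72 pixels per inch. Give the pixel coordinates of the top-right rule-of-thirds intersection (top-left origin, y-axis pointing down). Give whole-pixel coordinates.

In pixels the canvas is 38.5 × 72 = 2772 wide and 10.0 × 72 = 720 tall.
The top-right point is two-thirds across and one-third down:
x = 2 × 2772/3 ≈ 1848; y = 1 × 720/3 ≈ 240.

(1848, 240)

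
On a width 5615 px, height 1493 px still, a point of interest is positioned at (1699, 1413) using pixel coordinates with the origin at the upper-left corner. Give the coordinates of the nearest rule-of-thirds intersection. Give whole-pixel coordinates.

Third lines: x ∈ {1872, 3743}, y ∈ {498, 995}.
1699 is closer to x = 1872; 1413 is closer to y = 995.
So the nearest intersection is the lower-left power point.

x = 1872 px, y = 995 px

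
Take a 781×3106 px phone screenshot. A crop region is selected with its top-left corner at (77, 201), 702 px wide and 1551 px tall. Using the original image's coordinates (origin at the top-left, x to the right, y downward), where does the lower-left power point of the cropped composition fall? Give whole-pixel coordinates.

(311, 1235)

One third of the crop width 702 is 234.00 px.
One third of the crop height 1551 is 517.00 px.
The lower-left point is one-third across and two-thirds down within the crop:
x = 77 + 1 × 234.00 ≈ 311; y = 201 + 2 × 517.00 ≈ 1235.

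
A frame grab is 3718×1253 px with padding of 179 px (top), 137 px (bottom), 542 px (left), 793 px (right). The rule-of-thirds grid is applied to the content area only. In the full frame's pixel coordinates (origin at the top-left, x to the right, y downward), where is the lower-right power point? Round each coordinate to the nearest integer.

x = 2131 px, y = 804 px

Content width = 3718 − 542 − 793 = 2383 px; content height = 1253 − 179 − 137 = 937 px.
Lower-right is two-thirds across and two-thirds down within the content area.
x = 542 + 2 × 2383/3 = 542 + 1588.67 ≈ 2131
y = 179 + 2 × 937/3 = 179 + 624.67 ≈ 804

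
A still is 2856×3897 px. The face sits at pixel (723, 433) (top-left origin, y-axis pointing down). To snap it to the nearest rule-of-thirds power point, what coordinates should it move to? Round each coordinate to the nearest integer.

(952, 1299)

Third lines: x ∈ {952, 1904}, y ∈ {1299, 2598}.
723 is closer to x = 952; 433 is closer to y = 1299.
So the nearest intersection is the upper-left power point.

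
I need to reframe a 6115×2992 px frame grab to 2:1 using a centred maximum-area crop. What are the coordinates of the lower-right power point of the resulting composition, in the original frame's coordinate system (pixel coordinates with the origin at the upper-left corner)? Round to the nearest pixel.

x = 4055 px, y = 1995 px

6115/2992 > 2/1, so the 2:1 crop keeps the full height 2992 and trims width to 2992 × 2/1 = 5984.00 px.
Left offset = (6115 − 5984.00)/2 = 65.50 px; top offset = 0.
Lower-right is two-thirds across and two-thirds down within the crop:
x = 65.50 + 2 × 5984.00/3 ≈ 4055; y = 0.00 + 2 × 2992.00/3 ≈ 1995.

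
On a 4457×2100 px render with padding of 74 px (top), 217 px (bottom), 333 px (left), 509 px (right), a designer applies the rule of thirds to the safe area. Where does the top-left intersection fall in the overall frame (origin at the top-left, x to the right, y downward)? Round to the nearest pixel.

Content width = 4457 − 333 − 509 = 3615 px; content height = 2100 − 74 − 217 = 1809 px.
Top-left is one-third across and one-third down within the safe area.
x = 333 + 1 × 3615/3 = 333 + 1205.00 ≈ 1538
y = 74 + 1 × 1809/3 = 74 + 603.00 ≈ 677

x = 1538 px, y = 677 px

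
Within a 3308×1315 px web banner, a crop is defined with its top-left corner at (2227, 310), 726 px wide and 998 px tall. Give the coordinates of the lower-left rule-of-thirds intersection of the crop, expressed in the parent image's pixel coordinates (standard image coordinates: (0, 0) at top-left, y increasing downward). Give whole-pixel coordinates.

(2469, 975)

One third of the crop width 726 is 242.00 px.
One third of the crop height 998 is 332.67 px.
The lower-left point is one-third across and two-thirds down within the crop:
x = 2227 + 1 × 242.00 ≈ 2469; y = 310 + 2 × 332.67 ≈ 975.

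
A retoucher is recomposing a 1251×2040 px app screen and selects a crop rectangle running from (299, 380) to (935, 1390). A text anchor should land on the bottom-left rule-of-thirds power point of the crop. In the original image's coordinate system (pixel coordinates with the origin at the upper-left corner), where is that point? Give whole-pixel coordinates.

Crop width = 935 − 299 = 636 px; one third is 212.00 px.
Crop height = 1390 − 380 = 1010 px; one third is 336.67 px.
The bottom-left point is one-third across and two-thirds down within the crop:
x = 299 + 1 × 212.00 ≈ 511; y = 380 + 2 × 336.67 ≈ 1053.

(511, 1053)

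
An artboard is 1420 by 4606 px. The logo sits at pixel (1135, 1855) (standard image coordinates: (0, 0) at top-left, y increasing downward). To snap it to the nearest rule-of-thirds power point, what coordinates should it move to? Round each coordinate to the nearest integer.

Third lines: x ∈ {473, 947}, y ∈ {1535, 3071}.
1135 is closer to x = 947; 1855 is closer to y = 1535.
So the nearest intersection is the upper-right power point.

x = 947 px, y = 1535 px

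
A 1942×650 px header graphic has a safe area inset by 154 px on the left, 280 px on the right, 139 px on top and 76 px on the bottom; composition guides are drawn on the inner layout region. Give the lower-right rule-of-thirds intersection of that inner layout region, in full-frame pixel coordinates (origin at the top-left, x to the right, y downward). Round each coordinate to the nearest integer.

Content width = 1942 − 154 − 280 = 1508 px; content height = 650 − 139 − 76 = 435 px.
Lower-right is two-thirds across and two-thirds down within the inner layout region.
x = 154 + 2 × 1508/3 = 154 + 1005.33 ≈ 1159
y = 139 + 2 × 435/3 = 139 + 290.00 ≈ 429

x = 1159 px, y = 429 px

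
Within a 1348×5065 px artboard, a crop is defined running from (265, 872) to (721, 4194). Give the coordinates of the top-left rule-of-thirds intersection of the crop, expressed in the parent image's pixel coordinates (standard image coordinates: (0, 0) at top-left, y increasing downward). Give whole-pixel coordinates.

x = 417 px, y = 1979 px

Crop width = 721 − 265 = 456 px; one third is 152.00 px.
Crop height = 4194 − 872 = 3322 px; one third is 1107.33 px.
The top-left point is one-third across and one-third down within the crop:
x = 265 + 1 × 152.00 ≈ 417; y = 872 + 1 × 1107.33 ≈ 1979.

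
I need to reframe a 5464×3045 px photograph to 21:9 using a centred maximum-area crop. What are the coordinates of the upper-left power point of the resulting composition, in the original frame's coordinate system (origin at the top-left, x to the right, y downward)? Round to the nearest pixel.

5464/3045 < 21/9, so the 21:9 crop keeps the full width 5464 and trims height to 5464 × 9/21 = 2341.71 px.
Top offset = (3045 − 2341.71)/2 = 351.64 px; left offset = 0.
Upper-left is one-third across and one-third down within the crop:
x = 0.00 + 1 × 5464.00/3 ≈ 1821; y = 351.64 + 1 × 2341.71/3 ≈ 1132.

x = 1821 px, y = 1132 px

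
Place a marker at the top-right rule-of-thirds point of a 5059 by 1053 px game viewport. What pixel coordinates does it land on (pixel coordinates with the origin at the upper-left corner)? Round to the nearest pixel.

x = 3373 px, y = 351 px

The top-right point sits two-thirds of the way across and one-third of the way down.
x = 2 × 5059/3 ≈ 3373; y = 1 × 1053/3 ≈ 351.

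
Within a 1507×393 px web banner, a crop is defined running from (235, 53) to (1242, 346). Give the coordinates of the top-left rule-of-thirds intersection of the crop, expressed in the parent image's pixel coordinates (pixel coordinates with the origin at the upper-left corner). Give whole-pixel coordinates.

x = 571 px, y = 151 px

Crop width = 1242 − 235 = 1007 px; one third is 335.67 px.
Crop height = 346 − 53 = 293 px; one third is 97.67 px.
The top-left point is one-third across and one-third down within the crop:
x = 235 + 1 × 335.67 ≈ 571; y = 53 + 1 × 97.67 ≈ 151.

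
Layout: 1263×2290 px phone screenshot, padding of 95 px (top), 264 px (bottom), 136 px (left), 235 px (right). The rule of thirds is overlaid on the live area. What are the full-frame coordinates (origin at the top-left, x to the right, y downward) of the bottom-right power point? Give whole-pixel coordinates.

Content width = 1263 − 136 − 235 = 892 px; content height = 2290 − 95 − 264 = 1931 px.
Bottom-right is two-thirds across and two-thirds down within the live area.
x = 136 + 2 × 892/3 = 136 + 594.67 ≈ 731
y = 95 + 2 × 1931/3 = 95 + 1287.33 ≈ 1382

x = 731 px, y = 1382 px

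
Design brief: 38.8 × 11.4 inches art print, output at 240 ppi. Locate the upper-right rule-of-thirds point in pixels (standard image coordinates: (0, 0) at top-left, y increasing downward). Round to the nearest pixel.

In pixels the canvas is 38.8 × 240 = 9312 wide and 11.4 × 240 = 2736 tall.
The upper-right point is two-thirds across and one-third down:
x = 2 × 9312/3 ≈ 6208; y = 1 × 2736/3 ≈ 912.

(6208, 912)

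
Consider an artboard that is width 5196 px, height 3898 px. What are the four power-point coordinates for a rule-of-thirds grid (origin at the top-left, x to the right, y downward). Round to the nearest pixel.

(1732, 1299), (3464, 1299), (1732, 2599), (3464, 2599)

One third of 5196 is 1732; one third of 3898 is 1299.33.
Vertical third lines at x = 1732 and x = 3464; horizontal third lines at y = 1299 and y = 2599.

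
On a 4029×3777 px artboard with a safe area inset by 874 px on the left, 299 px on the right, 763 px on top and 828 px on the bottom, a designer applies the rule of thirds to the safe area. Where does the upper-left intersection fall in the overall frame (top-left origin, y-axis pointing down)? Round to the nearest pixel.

(1826, 1492)

Content width = 4029 − 874 − 299 = 2856 px; content height = 3777 − 763 − 828 = 2186 px.
Upper-left is one-third across and one-third down within the safe area.
x = 874 + 1 × 2856/3 = 874 + 952.00 ≈ 1826
y = 763 + 1 × 2186/3 = 763 + 728.67 ≈ 1492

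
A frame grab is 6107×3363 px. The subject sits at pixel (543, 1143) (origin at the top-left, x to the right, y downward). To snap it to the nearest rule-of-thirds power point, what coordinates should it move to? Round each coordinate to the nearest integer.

x = 2036 px, y = 1121 px

Third lines: x ∈ {2036, 4071}, y ∈ {1121, 2242}.
543 is closer to x = 2036; 1143 is closer to y = 1121.
So the nearest intersection is the upper-left power point.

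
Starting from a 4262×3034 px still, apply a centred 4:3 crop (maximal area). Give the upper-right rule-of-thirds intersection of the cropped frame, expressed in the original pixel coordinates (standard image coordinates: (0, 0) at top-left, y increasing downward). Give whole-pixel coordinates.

4262/3034 > 4/3, so the 4:3 crop keeps the full height 3034 and trims width to 3034 × 4/3 = 4045.33 px.
Left offset = (4262 − 4045.33)/2 = 108.33 px; top offset = 0.
Upper-right is two-thirds across and one-third down within the crop:
x = 108.33 + 2 × 4045.33/3 ≈ 2805; y = 0.00 + 1 × 3034.00/3 ≈ 1011.

(2805, 1011)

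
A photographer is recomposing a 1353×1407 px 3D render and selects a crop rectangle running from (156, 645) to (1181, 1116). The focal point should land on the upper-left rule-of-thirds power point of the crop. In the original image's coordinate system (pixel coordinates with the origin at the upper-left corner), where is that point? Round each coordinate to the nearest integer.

Crop width = 1181 − 156 = 1025 px; one third is 341.67 px.
Crop height = 1116 − 645 = 471 px; one third is 157.00 px.
The upper-left point is one-third across and one-third down within the crop:
x = 156 + 1 × 341.67 ≈ 498; y = 645 + 1 × 157.00 ≈ 802.

(498, 802)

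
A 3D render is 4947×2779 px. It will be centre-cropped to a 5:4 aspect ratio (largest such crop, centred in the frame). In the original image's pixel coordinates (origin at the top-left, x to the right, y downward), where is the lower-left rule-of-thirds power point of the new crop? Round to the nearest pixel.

x = 1895 px, y = 1853 px

4947/2779 > 5/4, so the 5:4 crop keeps the full height 2779 and trims width to 2779 × 5/4 = 3473.75 px.
Left offset = (4947 − 3473.75)/2 = 736.62 px; top offset = 0.
Lower-left is one-third across and two-thirds down within the crop:
x = 736.62 + 1 × 3473.75/3 ≈ 1895; y = 0.00 + 2 × 2779.00/3 ≈ 1853.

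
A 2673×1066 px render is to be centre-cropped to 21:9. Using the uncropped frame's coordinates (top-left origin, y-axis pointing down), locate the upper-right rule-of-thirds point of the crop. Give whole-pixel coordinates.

2673/1066 > 21/9, so the 21:9 crop keeps the full height 1066 and trims width to 1066 × 21/9 = 2487.33 px.
Left offset = (2673 − 2487.33)/2 = 92.83 px; top offset = 0.
Upper-right is two-thirds across and one-third down within the crop:
x = 92.83 + 2 × 2487.33/3 ≈ 1751; y = 0.00 + 1 × 1066.00/3 ≈ 355.

(1751, 355)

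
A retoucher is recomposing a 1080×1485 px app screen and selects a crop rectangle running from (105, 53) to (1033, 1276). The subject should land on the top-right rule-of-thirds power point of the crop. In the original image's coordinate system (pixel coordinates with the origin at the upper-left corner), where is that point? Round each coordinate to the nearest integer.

(724, 461)

Crop width = 1033 − 105 = 928 px; one third is 309.33 px.
Crop height = 1276 − 53 = 1223 px; one third is 407.67 px.
The top-right point is two-thirds across and one-third down within the crop:
x = 105 + 2 × 309.33 ≈ 724; y = 53 + 1 × 407.67 ≈ 461.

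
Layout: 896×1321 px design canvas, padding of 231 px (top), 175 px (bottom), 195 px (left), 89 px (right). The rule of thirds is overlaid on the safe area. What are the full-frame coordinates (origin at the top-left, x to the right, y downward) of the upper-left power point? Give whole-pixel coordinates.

(399, 536)

Content width = 896 − 195 − 89 = 612 px; content height = 1321 − 231 − 175 = 915 px.
Upper-left is one-third across and one-third down within the safe area.
x = 195 + 1 × 612/3 = 195 + 204.00 ≈ 399
y = 231 + 1 × 915/3 = 231 + 305.00 ≈ 536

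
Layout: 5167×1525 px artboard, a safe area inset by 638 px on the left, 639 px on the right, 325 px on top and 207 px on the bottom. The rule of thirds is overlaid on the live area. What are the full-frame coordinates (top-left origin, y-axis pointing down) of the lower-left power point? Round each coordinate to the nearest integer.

x = 1935 px, y = 987 px

Content width = 5167 − 638 − 639 = 3890 px; content height = 1525 − 325 − 207 = 993 px.
Lower-left is one-third across and two-thirds down within the live area.
x = 638 + 1 × 3890/3 = 638 + 1296.67 ≈ 1935
y = 325 + 2 × 993/3 = 325 + 662.00 ≈ 987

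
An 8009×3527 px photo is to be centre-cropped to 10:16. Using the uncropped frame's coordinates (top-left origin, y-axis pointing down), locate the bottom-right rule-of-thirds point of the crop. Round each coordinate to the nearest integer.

(4372, 2351)

8009/3527 > 10/16, so the 10:16 crop keeps the full height 3527 and trims width to 3527 × 10/16 = 2204.38 px.
Left offset = (8009 − 2204.38)/2 = 2902.31 px; top offset = 0.
Bottom-right is two-thirds across and two-thirds down within the crop:
x = 2902.31 + 2 × 2204.38/3 ≈ 4372; y = 0.00 + 2 × 3527.00/3 ≈ 2351.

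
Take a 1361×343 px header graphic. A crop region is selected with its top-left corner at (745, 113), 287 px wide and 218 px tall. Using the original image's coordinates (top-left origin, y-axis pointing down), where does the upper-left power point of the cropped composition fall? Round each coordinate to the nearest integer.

One third of the crop width 287 is 95.67 px.
One third of the crop height 218 is 72.67 px.
The upper-left point is one-third across and one-third down within the crop:
x = 745 + 1 × 95.67 ≈ 841; y = 113 + 1 × 72.67 ≈ 186.

x = 841 px, y = 186 px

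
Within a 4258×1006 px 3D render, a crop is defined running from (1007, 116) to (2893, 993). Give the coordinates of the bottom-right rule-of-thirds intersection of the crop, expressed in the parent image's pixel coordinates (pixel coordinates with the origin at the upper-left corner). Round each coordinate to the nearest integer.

(2264, 701)

Crop width = 2893 − 1007 = 1886 px; one third is 628.67 px.
Crop height = 993 − 116 = 877 px; one third is 292.33 px.
The bottom-right point is two-thirds across and two-thirds down within the crop:
x = 1007 + 2 × 628.67 ≈ 2264; y = 116 + 2 × 292.33 ≈ 701.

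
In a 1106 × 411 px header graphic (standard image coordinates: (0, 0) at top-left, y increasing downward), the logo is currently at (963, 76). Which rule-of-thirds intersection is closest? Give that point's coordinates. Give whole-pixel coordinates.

Third lines: x ∈ {369, 737}, y ∈ {137, 274}.
963 is closer to x = 737; 76 is closer to y = 137.
So the nearest intersection is the upper-right power point.

x = 737 px, y = 137 px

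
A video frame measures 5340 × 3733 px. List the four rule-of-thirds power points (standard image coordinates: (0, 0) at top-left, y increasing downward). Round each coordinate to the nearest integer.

(1780, 1244), (3560, 1244), (1780, 2489), (3560, 2489)

One third of 5340 is 1780; one third of 3733 is 1244.33.
Vertical third lines at x = 1780 and x = 3560; horizontal third lines at y = 1244 and y = 2489.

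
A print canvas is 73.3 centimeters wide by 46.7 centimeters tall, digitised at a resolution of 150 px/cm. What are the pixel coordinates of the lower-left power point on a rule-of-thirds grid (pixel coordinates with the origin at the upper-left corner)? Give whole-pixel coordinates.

x = 3665 px, y = 4670 px

In pixels the canvas is 73.3 × 150 = 10995 wide and 46.7 × 150 = 7005 tall.
The lower-left point is one-third across and two-thirds down:
x = 1 × 10995/3 ≈ 3665; y = 2 × 7005/3 ≈ 4670.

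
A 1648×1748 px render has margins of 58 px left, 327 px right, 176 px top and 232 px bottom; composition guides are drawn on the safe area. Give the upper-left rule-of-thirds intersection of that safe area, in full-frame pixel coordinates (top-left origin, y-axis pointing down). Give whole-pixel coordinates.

x = 479 px, y = 623 px

Content width = 1648 − 58 − 327 = 1263 px; content height = 1748 − 176 − 232 = 1340 px.
Upper-left is one-third across and one-third down within the safe area.
x = 58 + 1 × 1263/3 = 58 + 421.00 ≈ 479
y = 176 + 1 × 1340/3 = 176 + 446.67 ≈ 623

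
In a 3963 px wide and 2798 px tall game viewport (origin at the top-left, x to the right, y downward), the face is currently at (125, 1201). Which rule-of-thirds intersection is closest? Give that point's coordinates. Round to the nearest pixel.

Third lines: x ∈ {1321, 2642}, y ∈ {933, 1865}.
125 is closer to x = 1321; 1201 is closer to y = 933.
So the nearest intersection is the upper-left power point.

(1321, 933)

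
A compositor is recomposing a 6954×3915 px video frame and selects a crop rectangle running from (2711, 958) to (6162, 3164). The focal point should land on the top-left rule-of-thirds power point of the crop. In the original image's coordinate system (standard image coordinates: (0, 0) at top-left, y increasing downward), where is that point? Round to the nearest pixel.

Crop width = 6162 − 2711 = 3451 px; one third is 1150.33 px.
Crop height = 3164 − 958 = 2206 px; one third is 735.33 px.
The top-left point is one-third across and one-third down within the crop:
x = 2711 + 1 × 1150.33 ≈ 3861; y = 958 + 1 × 735.33 ≈ 1693.

x = 3861 px, y = 1693 px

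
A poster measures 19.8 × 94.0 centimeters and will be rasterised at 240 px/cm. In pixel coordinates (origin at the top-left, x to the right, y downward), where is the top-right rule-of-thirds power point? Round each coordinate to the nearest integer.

x = 3168 px, y = 7520 px

In pixels the canvas is 19.8 × 240 = 4752 wide and 94.0 × 240 = 22560 tall.
The top-right point is two-thirds across and one-third down:
x = 2 × 4752/3 ≈ 3168; y = 1 × 22560/3 ≈ 7520.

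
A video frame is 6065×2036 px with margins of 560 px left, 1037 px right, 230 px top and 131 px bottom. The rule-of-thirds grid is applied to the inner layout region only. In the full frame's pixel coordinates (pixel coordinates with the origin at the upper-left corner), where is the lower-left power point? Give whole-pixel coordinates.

Content width = 6065 − 560 − 1037 = 4468 px; content height = 2036 − 230 − 131 = 1675 px.
Lower-left is one-third across and two-thirds down within the inner layout region.
x = 560 + 1 × 4468/3 = 560 + 1489.33 ≈ 2049
y = 230 + 2 × 1675/3 = 230 + 1116.67 ≈ 1347

x = 2049 px, y = 1347 px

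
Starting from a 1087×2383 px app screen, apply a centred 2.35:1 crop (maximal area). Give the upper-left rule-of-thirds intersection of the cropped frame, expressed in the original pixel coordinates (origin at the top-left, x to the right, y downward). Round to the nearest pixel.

(362, 1114)

1087/2383 < 2.35/1, so the 2.35:1 crop keeps the full width 1087 and trims height to 1087 × 1/2.35 = 462.55 px.
Top offset = (2383 − 462.55)/2 = 960.22 px; left offset = 0.
Upper-left is one-third across and one-third down within the crop:
x = 0.00 + 1 × 1087.00/3 ≈ 362; y = 960.22 + 1 × 462.55/3 ≈ 1114.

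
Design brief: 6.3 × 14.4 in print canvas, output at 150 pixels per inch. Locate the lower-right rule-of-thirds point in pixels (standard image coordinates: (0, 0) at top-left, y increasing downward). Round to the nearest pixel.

In pixels the canvas is 6.3 × 150 = 945 wide and 14.4 × 150 = 2160 tall.
The lower-right point is two-thirds across and two-thirds down:
x = 2 × 945/3 ≈ 630; y = 2 × 2160/3 ≈ 1440.

(630, 1440)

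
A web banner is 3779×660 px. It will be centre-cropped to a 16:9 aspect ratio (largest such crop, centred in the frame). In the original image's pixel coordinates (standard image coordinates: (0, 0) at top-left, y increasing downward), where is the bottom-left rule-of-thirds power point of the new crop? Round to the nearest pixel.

(1694, 440)

3779/660 > 16/9, so the 16:9 crop keeps the full height 660 and trims width to 660 × 16/9 = 1173.33 px.
Left offset = (3779 − 1173.33)/2 = 1302.83 px; top offset = 0.
Bottom-left is one-third across and two-thirds down within the crop:
x = 1302.83 + 1 × 1173.33/3 ≈ 1694; y = 0.00 + 2 × 660.00/3 ≈ 440.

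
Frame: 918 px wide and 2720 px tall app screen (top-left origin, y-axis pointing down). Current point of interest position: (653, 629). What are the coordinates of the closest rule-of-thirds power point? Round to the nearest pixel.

Third lines: x ∈ {306, 612}, y ∈ {907, 1813}.
653 is closer to x = 612; 629 is closer to y = 907.
So the nearest intersection is the upper-right power point.

x = 612 px, y = 907 px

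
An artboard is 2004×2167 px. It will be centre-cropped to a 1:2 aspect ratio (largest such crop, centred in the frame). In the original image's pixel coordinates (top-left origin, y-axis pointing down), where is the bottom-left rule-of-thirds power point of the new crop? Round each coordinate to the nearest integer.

2004/2167 > 1/2, so the 1:2 crop keeps the full height 2167 and trims width to 2167 × 1/2 = 1083.50 px.
Left offset = (2004 − 1083.50)/2 = 460.25 px; top offset = 0.
Bottom-left is one-third across and two-thirds down within the crop:
x = 460.25 + 1 × 1083.50/3 ≈ 821; y = 0.00 + 2 × 2167.00/3 ≈ 1445.

x = 821 px, y = 1445 px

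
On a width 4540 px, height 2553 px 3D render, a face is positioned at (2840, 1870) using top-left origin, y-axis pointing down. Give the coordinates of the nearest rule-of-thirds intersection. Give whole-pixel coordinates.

x = 3027 px, y = 1702 px

Third lines: x ∈ {1513, 3027}, y ∈ {851, 1702}.
2840 is closer to x = 3027; 1870 is closer to y = 1702.
So the nearest intersection is the lower-right power point.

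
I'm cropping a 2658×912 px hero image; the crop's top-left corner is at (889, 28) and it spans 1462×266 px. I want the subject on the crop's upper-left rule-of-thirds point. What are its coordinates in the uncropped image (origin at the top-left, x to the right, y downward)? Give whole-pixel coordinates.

x = 1376 px, y = 117 px

One third of the crop width 1462 is 487.33 px.
One third of the crop height 266 is 88.67 px.
The upper-left point is one-third across and one-third down within the crop:
x = 889 + 1 × 487.33 ≈ 1376; y = 28 + 1 × 88.67 ≈ 117.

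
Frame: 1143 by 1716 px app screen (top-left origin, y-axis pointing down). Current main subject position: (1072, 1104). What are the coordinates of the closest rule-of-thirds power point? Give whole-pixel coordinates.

Third lines: x ∈ {381, 762}, y ∈ {572, 1144}.
1072 is closer to x = 762; 1104 is closer to y = 1144.
So the nearest intersection is the lower-right power point.

x = 762 px, y = 1144 px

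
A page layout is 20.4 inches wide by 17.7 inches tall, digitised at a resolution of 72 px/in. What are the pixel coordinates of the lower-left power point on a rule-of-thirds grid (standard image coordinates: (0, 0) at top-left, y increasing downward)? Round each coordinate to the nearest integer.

In pixels the canvas is 20.4 × 72 = 1468.8 wide and 17.7 × 72 = 1274.4 tall.
The lower-left point is one-third across and two-thirds down:
x = 1 × 1468.8/3 ≈ 490; y = 2 × 1274.4/3 ≈ 850.

(490, 850)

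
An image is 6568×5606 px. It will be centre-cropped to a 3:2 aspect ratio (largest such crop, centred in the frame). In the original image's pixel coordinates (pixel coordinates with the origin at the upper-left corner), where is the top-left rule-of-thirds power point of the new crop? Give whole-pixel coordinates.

6568/5606 < 3/2, so the 3:2 crop keeps the full width 6568 and trims height to 6568 × 2/3 = 4378.67 px.
Top offset = (5606 − 4378.67)/2 = 613.67 px; left offset = 0.
Top-left is one-third across and one-third down within the crop:
x = 0.00 + 1 × 6568.00/3 ≈ 2189; y = 613.67 + 1 × 4378.67/3 ≈ 2073.

(2189, 2073)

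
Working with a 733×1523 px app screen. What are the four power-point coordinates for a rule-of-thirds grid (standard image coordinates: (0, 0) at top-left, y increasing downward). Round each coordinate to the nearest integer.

(244, 508), (489, 508), (244, 1015), (489, 1015)

One third of 733 is 244.33; one third of 1523 is 507.67.
Vertical third lines at x = 244 and x = 489; horizontal third lines at y = 508 and y = 1015.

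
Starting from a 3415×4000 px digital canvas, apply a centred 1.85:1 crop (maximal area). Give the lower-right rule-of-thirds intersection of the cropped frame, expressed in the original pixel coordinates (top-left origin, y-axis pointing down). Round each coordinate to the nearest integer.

3415/4000 < 1.85/1, so the 1.85:1 crop keeps the full width 3415 and trims height to 3415 × 1/1.85 = 1845.95 px.
Top offset = (4000 − 1845.95)/2 = 1077.03 px; left offset = 0.
Lower-right is two-thirds across and two-thirds down within the crop:
x = 0.00 + 2 × 3415.00/3 ≈ 2277; y = 1077.03 + 2 × 1845.95/3 ≈ 2308.

(2277, 2308)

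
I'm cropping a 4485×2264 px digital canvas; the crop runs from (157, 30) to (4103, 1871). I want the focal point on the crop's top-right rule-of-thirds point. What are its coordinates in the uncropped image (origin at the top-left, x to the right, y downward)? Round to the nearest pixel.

Crop width = 4103 − 157 = 3946 px; one third is 1315.33 px.
Crop height = 1871 − 30 = 1841 px; one third is 613.67 px.
The top-right point is two-thirds across and one-third down within the crop:
x = 157 + 2 × 1315.33 ≈ 2788; y = 30 + 1 × 613.67 ≈ 644.

(2788, 644)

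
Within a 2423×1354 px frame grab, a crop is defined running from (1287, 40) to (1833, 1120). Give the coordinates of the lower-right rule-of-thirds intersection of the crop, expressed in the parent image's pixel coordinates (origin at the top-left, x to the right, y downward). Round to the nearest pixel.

Crop width = 1833 − 1287 = 546 px; one third is 182.00 px.
Crop height = 1120 − 40 = 1080 px; one third is 360.00 px.
The lower-right point is two-thirds across and two-thirds down within the crop:
x = 1287 + 2 × 182.00 ≈ 1651; y = 40 + 2 × 360.00 ≈ 760.

(1651, 760)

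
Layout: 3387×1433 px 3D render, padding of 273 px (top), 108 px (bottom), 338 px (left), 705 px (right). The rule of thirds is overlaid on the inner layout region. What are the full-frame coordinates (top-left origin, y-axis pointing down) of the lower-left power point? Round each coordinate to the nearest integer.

(1119, 974)

Content width = 3387 − 338 − 705 = 2344 px; content height = 1433 − 273 − 108 = 1052 px.
Lower-left is one-third across and two-thirds down within the inner layout region.
x = 338 + 1 × 2344/3 = 338 + 781.33 ≈ 1119
y = 273 + 2 × 1052/3 = 273 + 701.33 ≈ 974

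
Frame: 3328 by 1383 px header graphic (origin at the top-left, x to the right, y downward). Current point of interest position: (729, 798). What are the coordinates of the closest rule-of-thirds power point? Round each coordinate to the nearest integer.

x = 1109 px, y = 922 px

Third lines: x ∈ {1109, 2219}, y ∈ {461, 922}.
729 is closer to x = 1109; 798 is closer to y = 922.
So the nearest intersection is the lower-left power point.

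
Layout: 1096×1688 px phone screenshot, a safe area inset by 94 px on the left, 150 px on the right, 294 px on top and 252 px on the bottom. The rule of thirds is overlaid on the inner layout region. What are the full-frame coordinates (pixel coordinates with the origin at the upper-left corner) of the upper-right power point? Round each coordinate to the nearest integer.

Content width = 1096 − 94 − 150 = 852 px; content height = 1688 − 294 − 252 = 1142 px.
Upper-right is two-thirds across and one-third down within the inner layout region.
x = 94 + 2 × 852/3 = 94 + 568.00 ≈ 662
y = 294 + 1 × 1142/3 = 294 + 380.67 ≈ 675

(662, 675)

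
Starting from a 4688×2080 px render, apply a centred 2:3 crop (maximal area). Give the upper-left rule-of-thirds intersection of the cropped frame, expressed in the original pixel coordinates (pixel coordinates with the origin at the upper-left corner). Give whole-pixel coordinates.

4688/2080 > 2/3, so the 2:3 crop keeps the full height 2080 and trims width to 2080 × 2/3 = 1386.67 px.
Left offset = (4688 − 1386.67)/2 = 1650.67 px; top offset = 0.
Upper-left is one-third across and one-third down within the crop:
x = 1650.67 + 1 × 1386.67/3 ≈ 2113; y = 0.00 + 1 × 2080.00/3 ≈ 693.

(2113, 693)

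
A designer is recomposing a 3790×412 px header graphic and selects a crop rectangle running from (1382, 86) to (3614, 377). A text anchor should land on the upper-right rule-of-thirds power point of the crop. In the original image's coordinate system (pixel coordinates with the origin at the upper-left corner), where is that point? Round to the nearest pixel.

Crop width = 3614 − 1382 = 2232 px; one third is 744.00 px.
Crop height = 377 − 86 = 291 px; one third is 97.00 px.
The upper-right point is two-thirds across and one-third down within the crop:
x = 1382 + 2 × 744.00 ≈ 2870; y = 86 + 1 × 97.00 ≈ 183.

x = 2870 px, y = 183 px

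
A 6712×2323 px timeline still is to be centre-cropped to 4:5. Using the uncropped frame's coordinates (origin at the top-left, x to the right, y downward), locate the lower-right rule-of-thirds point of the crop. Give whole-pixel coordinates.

x = 3666 px, y = 1549 px

6712/2323 > 4/5, so the 4:5 crop keeps the full height 2323 and trims width to 2323 × 4/5 = 1858.40 px.
Left offset = (6712 − 1858.40)/2 = 2426.80 px; top offset = 0.
Lower-right is two-thirds across and two-thirds down within the crop:
x = 2426.80 + 2 × 1858.40/3 ≈ 3666; y = 0.00 + 2 × 2323.00/3 ≈ 1549.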